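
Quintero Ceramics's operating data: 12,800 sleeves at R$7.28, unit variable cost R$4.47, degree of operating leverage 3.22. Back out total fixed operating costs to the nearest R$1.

Contribution at this volume is 12,800 × R$2.81 = R$35,968.00.
DOL = contribution / EBIT, so EBIT = R$35,968.00 / 3.22 = R$11,170.19.
Fixed costs = CM − EBIT = R$35,968.00 − R$11,170.19 = R$24,798.

R$24,798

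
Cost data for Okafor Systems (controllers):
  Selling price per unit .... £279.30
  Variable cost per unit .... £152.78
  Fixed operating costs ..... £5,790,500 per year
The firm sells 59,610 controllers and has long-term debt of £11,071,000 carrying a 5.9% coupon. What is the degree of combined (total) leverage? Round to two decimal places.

At 59,610 units, contribution = 59,610 × £126.52 = £7,541,857.20.
EBIT = £7,541,857.20 − £5,790,500 = £1,751,357.20. Interest = £653,189.00, so EBIT − I = £1,098,168.20.
DCL = contribution ÷ (EBIT − I) = £7,541,857.20 ÷ £1,098,168.20 = 6.8677.

6.87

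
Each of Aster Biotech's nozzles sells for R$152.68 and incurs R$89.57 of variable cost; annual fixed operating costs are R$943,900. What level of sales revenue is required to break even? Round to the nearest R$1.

R$2,283,547

CM per unit = R$152.68 − R$89.57 = R$63.11; CM ratio = R$63.11 / R$152.68 = 0.4133.
Break-even sales = FC ÷ CM ratio = R$943,900 × R$152.68 / R$63.11 = R$2,283,547.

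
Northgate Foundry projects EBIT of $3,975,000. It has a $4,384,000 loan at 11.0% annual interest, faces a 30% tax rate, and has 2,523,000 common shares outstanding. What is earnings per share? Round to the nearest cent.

Pre-tax income = $3,975,000 − $482,240.00 = $3,492,760.00.
After tax at 30%: net income = $3,492,760.00 × 0.70 = $2,444,932.00.
Per share: $2,444,932.00 / 2,523,000 shares = $0.97.

$0.97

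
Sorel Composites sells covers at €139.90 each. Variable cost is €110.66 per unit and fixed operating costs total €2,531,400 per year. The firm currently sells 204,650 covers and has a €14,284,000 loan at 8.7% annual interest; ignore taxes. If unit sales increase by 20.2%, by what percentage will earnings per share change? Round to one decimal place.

Contribution at this volume is 204,650 × €29.24 = €5,983,966.00.
EBIT = €5,983,966.00 − €2,531,400 = €3,452,566.00.
After interest of €1,242,708.00, pre-tax earnings = €2,209,858.00.
Degree of combined leverage = contribution ÷ (EBIT − I) = €5,983,966.00 ÷ €2,209,858.00 = 2.7079.
%ΔEPS = DCL × %ΔSales = 2.7079 × +20.2% = +54.7%.

+54.7%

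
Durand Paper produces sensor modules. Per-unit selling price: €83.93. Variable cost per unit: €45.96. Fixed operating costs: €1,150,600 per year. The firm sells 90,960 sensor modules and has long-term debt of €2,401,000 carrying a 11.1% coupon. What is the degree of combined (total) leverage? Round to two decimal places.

1.70

Contribution at this volume is 90,960 × €37.97 = €3,453,751.20.
EBIT = €3,453,751.20 − €1,150,600 = €2,303,151.20. Interest = €266,511.00.
DOL = €3,453,751.20 ÷ €2,303,151.20 = 1.4996; DFL = €2,303,151.20 ÷ €2,036,640.20 = 1.1309.
DCL = DOL × DFL = 1.4996 × 1.1309 = 1.6959.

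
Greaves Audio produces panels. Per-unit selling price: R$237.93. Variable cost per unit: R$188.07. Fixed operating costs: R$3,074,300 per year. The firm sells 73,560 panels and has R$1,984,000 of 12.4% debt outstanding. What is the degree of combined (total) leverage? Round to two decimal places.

10.56

At 73,560 units, contribution = 73,560 × R$49.86 = R$3,667,701.60.
Subtracting fixed costs: EBIT = R$3,667,701.60 − R$3,074,300 = R$593,401.60. Interest = R$246,016.00, so EBIT − I = R$347,385.60.
DCL = contribution ÷ (EBIT − I) = R$3,667,701.60 ÷ R$347,385.60 = 10.5580.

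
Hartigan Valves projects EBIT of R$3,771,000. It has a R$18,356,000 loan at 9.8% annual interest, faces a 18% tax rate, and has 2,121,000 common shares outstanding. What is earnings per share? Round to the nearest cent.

Interest = R$1,798,888.00, so EBT = R$3,771,000 − R$1,798,888.00 = R$1,972,112.00.
Net income = R$1,972,112.00 × (1 − 0.18) = R$1,617,131.84.
EPS = R$1,617,131.84 ÷ 2,121,000 = R$0.76.

R$0.76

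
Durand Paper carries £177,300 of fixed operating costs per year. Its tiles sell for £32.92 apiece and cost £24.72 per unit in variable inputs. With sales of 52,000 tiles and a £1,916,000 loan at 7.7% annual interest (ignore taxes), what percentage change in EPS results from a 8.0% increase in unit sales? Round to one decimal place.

Contribution at this volume is 52,000 × £8.20 = £426,400.00.
EBIT = £426,400.00 − £177,300 = £249,100.00.
After interest of £147,532.00, pre-tax earnings = £101,568.00.
DCL = total CM / (EBIT − I) = £426,400.00 / £101,568.00 = 4.1982.
%ΔEPS = DCL × %ΔSales = 4.1982 × +8.0% = +33.6%.

+33.6%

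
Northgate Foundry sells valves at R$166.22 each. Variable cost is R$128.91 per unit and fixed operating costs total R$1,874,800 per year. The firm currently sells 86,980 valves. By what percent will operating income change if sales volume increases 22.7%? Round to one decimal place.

At 86,980 units, contribution = 86,980 × R$37.31 = R$3,245,223.80.
EBIT = R$3,245,223.80 − R$1,874,800 = R$1,370,423.80.
Degree of operating leverage = R$3,245,223.80 / R$1,370,423.80 = 2.3680.
So EBIT moves 2.3680 × (+22.7%) = +53.8%.

+53.8%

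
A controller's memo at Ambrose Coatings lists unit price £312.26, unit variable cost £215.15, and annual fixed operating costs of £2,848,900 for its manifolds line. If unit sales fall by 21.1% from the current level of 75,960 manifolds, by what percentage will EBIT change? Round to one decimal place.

Total contribution margin = 75,960 × £97.11 = £7,376,475.60.
EBIT = £7,376,475.60 − £2,848,900 = £4,527,575.60.
So DOL = total CM / EBIT = £7,376,475.60 / £4,527,575.60 = 1.6292.
%ΔEBIT = DOL × %ΔSales = 1.6292 × -21.1% = -34.4%.

-34.4%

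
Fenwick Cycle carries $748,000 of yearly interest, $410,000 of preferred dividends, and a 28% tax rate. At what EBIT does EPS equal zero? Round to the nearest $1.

$1,317,444

Grossing the preferred dividend up to pre-tax terms: $410,000 / (1 − 0.28) = $569,444.44.
EPS = 0 when EBIT covers interest plus the pre-tax preferred burden: $748,000 + $569,444.44 = $1,317,444.44.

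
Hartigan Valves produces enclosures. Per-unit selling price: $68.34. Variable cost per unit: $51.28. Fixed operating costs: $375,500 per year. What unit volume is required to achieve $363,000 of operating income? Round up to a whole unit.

43,289 enclosures

Each unit contributes $68.34 − $51.28 = $17.06.
Need Q such that Q × $17.06 − $375,500 = $363,000, i.e. Q = $738,500 / $17.06 = 43,288.39 → 43,289.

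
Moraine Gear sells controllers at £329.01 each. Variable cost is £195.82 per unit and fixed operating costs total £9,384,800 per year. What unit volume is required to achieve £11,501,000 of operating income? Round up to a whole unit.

156,813 controllers

Unit CM = price − variable cost = £329.01 − £195.82 = £133.19.
Units = (FC + target) / CM = (£9,384,800 + £11,501,000) / £133.19 = 156,812.07, so 156,813 controllers.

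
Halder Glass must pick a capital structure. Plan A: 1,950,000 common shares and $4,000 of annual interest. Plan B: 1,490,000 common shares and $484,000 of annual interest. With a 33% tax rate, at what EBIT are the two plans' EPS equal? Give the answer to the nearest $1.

$2,038,783

Set EPS_A = EPS_B: (EBIT − $4,000)(1 − 0.33) ÷ 1,950,000 = (EBIT − $484,000)(1 − 0.33) ÷ 1,490,000.
The (1 − t) factor cancels: (EBIT − 4,000) × 1,490,000 = (EBIT − 484,000) × 1,950,000.
EBIT × (1,950,000 − 1,490,000) = 484,000 × 1,950,000 − 4,000 × 1,490,000 = 937,840,000,000, so EBIT = 937,840,000,000 ÷ 460,000 = 2,038,782.61.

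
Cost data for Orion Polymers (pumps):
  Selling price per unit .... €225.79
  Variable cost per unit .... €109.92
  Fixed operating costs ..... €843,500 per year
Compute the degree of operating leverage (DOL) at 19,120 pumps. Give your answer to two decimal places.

1.61

Contribution at this volume is 19,120 × €115.87 = €2,215,434.40.
EBIT = €2,215,434.40 − €843,500 = €1,371,934.40.
So DOL = total CM / EBIT = €2,215,434.40 / €1,371,934.40 = 1.6148.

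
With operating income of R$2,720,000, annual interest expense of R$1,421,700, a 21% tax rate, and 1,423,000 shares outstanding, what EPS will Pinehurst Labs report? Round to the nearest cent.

Interest = R$1,421,700.00, so EBT = R$2,720,000 − R$1,421,700.00 = R$1,298,300.00.
Net income = R$1,298,300.00 × (1 − 0.21) = R$1,025,657.00.
Per share: R$1,025,657.00 / 1,423,000 shares = R$0.72.

R$0.72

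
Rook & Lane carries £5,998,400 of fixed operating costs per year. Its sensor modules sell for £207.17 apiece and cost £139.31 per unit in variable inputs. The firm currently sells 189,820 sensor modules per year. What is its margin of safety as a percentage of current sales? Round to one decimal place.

Contribution margin per unit = £207.17 − £139.31 = £67.86. Break-even units = £5,998,400 ÷ £67.86 = 88,393.75; break-even revenue = 88,393.75 × £207.17 = £18,312,533.57.
Actual sales revenue = 189,820 × £207.17 = £39,325,009.40.
Margin of safety = (£39,325,009.40 − £18,312,533.57) ÷ £39,325,009.40 = 53.4%.

53.4%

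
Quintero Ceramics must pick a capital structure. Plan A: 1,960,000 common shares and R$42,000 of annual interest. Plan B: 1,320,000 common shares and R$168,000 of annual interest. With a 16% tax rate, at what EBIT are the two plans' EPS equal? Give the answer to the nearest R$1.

At indifference, (EBIT − 42,000)(1 − t)/1,960,000 = (EBIT − 168,000)(1 − t)/1,320,000.
Cancelling (1 − t) and cross-multiplying: 1,320,000·(EBIT − 42,000) = 1,960,000·(EBIT − 168,000).
EBIT × (1,960,000 − 1,320,000) = 168,000 × 1,960,000 − 42,000 × 1,320,000 = 273,840,000,000, so EBIT = 273,840,000,000 ÷ 640,000 = 427,875.00.

R$427,875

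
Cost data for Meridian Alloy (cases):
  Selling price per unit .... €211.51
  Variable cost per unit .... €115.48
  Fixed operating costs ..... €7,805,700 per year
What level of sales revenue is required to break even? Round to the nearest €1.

Contribution margin per unit = €211.51 − €115.48 = €96.03, a CM ratio of €96.03 ÷ €211.51 = 0.4540.
Break-even revenue = fixed costs × price ÷ CM = €7,805,700 × €211.51 ÷ €96.03 = €17,192,373.

€17,192,373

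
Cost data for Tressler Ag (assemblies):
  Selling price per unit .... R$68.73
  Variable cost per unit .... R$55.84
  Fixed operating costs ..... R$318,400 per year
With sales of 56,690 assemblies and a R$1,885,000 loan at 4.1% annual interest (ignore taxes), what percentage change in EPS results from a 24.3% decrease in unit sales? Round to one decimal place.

At 56,690 units, contribution = 56,690 × R$12.89 = R$730,734.10.
Operating income = contribution − fixed costs = R$730,734.10 − R$318,400 = R$412,334.10.
After interest of R$77,285.00, pre-tax earnings = R$335,049.10.
DCL = total CM / (EBIT − I) = R$730,734.10 / R$335,049.10 = 2.1810.
EPS therefore changes by 2.1810 × (-24.3%) = -53.0%.

-53.0%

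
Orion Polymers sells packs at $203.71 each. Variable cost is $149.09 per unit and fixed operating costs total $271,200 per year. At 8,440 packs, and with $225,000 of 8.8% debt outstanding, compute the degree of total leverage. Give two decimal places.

2.71

Contribution at this volume is 8,440 × $54.62 = $460,992.80.
Operating income = contribution − fixed costs = $460,992.80 − $271,200 = $189,792.80. Interest = $19,800.00, so EBIT − I = $169,992.80.
Degree of total leverage = total CM / (EBIT − interest) = $460,992.80 / $169,992.80 = 2.7118.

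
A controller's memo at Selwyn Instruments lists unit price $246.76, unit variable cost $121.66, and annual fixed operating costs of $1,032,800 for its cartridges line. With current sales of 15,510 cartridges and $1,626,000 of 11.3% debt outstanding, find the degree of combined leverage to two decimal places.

2.68

At 15,510 units, contribution = 15,510 × $125.10 = $1,940,301.00.
Subtracting fixed costs: EBIT = $1,940,301.00 − $1,032,800 = $907,501.00. Interest = $183,738.00.
DOL = $1,940,301.00 ÷ $907,501.00 = 2.1381; DFL = $907,501.00 ÷ $723,763.00 = 1.2539.
DCL = DOL × DFL = 2.1381 × 1.2539 = 2.6810.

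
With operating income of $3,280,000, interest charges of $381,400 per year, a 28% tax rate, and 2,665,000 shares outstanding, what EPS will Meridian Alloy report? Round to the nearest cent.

$0.78

Pre-tax income = $3,280,000 − $381,400.00 = $2,898,600.00.
Net income = $2,898,600.00 × (1 − 0.28) = $2,086,992.00.
EPS = $2,086,992.00 ÷ 2,665,000 = $0.78.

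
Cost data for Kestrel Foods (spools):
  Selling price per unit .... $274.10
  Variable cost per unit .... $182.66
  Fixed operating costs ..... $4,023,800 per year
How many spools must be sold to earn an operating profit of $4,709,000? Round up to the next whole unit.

95,504 spools

Each unit contributes $274.10 − $182.66 = $91.44.
Required volume = (fixed costs + target profit) ÷ CM = ($4,023,800 + $4,709,000) ÷ $91.44 = 95,503.06, so 95,504 spools.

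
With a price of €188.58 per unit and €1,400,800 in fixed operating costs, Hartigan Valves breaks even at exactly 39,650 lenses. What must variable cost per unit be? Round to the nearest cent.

At break-even, FC = Q × (P − VC), so P − VC = €1,400,800 ÷ 39,650 = €35.3291.
Variable cost per unit = €188.58 − €35.3291 = €153.25.

€153.25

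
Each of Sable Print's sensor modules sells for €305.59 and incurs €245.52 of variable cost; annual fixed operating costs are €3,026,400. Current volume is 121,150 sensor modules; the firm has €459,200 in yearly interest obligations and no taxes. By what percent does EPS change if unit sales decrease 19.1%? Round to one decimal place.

At 121,150 units, contribution = 121,150 × €60.07 = €7,277,480.50.
EBIT = €7,277,480.50 − €3,026,400 = €4,251,080.50.
Interest = €459,200.00, so EBIT − I = €3,791,880.50.
DCL = total CM / (EBIT − I) = €7,277,480.50 / €3,791,880.50 = 1.9192.
EPS therefore changes by 1.9192 × (-19.1%) = -36.7%.

-36.7%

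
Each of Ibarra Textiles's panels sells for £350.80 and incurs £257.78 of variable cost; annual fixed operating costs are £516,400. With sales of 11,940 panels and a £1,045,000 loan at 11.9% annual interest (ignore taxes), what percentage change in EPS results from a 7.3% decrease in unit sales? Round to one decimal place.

-17.3%

Total contribution margin = 11,940 × £93.02 = £1,110,658.80.
Operating income = contribution − fixed costs = £1,110,658.80 − £516,400 = £594,258.80.
After interest of £124,355.00, pre-tax earnings = £469,903.80.
DCL = total CM / (EBIT − I) = £1,110,658.80 / £469,903.80 = 2.3636.
%ΔEPS = DCL × %ΔSales = 2.3636 × -7.3% = -17.3%.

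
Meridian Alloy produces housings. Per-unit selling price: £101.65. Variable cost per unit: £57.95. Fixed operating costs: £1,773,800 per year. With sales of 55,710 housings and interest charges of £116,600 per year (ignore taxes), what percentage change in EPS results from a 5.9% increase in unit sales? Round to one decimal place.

+26.4%

Contribution at this volume is 55,710 × £43.70 = £2,434,527.00.
EBIT = £2,434,527.00 − £1,773,800 = £660,727.00.
Interest = £116,600.00, so EBIT − I = £544,127.00.
DCL = total CM / (EBIT − I) = £2,434,527.00 / £544,127.00 = 4.4742.
EPS therefore changes by 4.4742 × (+5.9%) = +26.4%.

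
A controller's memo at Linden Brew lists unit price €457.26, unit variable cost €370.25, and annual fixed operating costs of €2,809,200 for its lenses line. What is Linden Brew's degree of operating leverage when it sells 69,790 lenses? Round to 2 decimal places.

Total contribution margin = 69,790 × €87.01 = €6,072,427.90.
Operating income = contribution − fixed costs = €6,072,427.90 − €2,809,200 = €3,263,227.90.
So DOL = total CM / EBIT = €6,072,427.90 / €3,263,227.90 = 1.8609.

1.86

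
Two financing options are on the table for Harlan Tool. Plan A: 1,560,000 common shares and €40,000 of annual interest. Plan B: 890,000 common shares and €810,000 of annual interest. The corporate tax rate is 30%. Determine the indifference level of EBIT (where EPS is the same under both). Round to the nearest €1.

Set EPS_A = EPS_B: (EBIT − €40,000)(1 − 0.30) ÷ 1,560,000 = (EBIT − €810,000)(1 − 0.30) ÷ 890,000.
Cancelling (1 − t) and cross-multiplying: 890,000·(EBIT − 40,000) = 1,560,000·(EBIT − 810,000).
EBIT × (1,560,000 − 890,000) = 810,000 × 1,560,000 − 40,000 × 890,000 = 1,228,000,000,000, so EBIT = 1,228,000,000,000 ÷ 670,000 = 1,832,835.82.

€1,832,836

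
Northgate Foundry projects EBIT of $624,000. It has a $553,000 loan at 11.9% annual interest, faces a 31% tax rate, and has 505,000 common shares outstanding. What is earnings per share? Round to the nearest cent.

Interest = $65,807.00, so EBT = $624,000 − $65,807.00 = $558,193.00.
After tax at 31%: net income = $558,193.00 × 0.69 = $385,153.17.
EPS = $385,153.17 ÷ 505,000 = $0.76.

$0.76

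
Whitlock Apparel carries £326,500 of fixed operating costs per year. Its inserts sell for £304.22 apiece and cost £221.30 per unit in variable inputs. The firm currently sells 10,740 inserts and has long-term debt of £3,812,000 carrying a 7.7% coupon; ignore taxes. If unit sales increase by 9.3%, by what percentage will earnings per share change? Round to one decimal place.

+30.6%

At 10,740 units, contribution = 10,740 × £82.92 = £890,560.80.
Subtracting fixed costs: EBIT = £890,560.80 − £326,500 = £564,060.80.
Interest = £293,524.00, so EBIT − I = £270,536.80.
Degree of combined leverage = contribution ÷ (EBIT − I) = £890,560.80 ÷ £270,536.80 = 3.2918.
%ΔEPS = DCL × %ΔSales = 3.2918 × +9.3% = +30.6%.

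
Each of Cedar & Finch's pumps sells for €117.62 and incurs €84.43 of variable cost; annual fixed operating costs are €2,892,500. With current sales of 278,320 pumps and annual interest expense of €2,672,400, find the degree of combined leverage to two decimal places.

Total contribution margin = 278,320 × €33.19 = €9,237,440.80.
EBIT = €9,237,440.80 − €2,892,500 = €6,344,940.80. Interest = €2,672,400.00.
DOL = €9,237,440.80 ÷ €6,344,940.80 = 1.4559; DFL = €6,344,940.80 ÷ €3,672,540.80 = 1.7277.
Combined leverage = 1.4559 × 1.7277 = 2.5154.

2.52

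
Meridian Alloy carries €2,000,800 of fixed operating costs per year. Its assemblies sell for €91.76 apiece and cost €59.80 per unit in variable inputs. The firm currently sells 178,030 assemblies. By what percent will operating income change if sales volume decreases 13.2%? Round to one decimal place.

Contribution at this volume is 178,030 × €31.96 = €5,689,838.80.
Operating income = contribution − fixed costs = €5,689,838.80 − €2,000,800 = €3,689,038.80.
DOL = contribution ÷ EBIT = €5,689,838.80 ÷ €3,689,038.80 = 1.5424.
%ΔEBIT = DOL × %ΔSales = 1.5424 × -13.2% = -20.4%.

-20.4%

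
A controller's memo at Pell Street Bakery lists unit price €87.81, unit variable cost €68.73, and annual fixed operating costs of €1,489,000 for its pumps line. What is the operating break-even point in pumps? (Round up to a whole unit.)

Unit CM = price − variable cost = €87.81 − €68.73 = €19.08.
Units to break even: €1,489,000 ÷ €19.08 = 78,039.83, rounded up to 78,040.

78,040 pumps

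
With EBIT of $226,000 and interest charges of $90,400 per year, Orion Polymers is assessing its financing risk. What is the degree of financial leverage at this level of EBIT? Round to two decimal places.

Annual interest charges come to $90,400.00.
DFL = EBIT ÷ (EBIT − I) = $226,000 ÷ ($226,000 − $90,400.00) = $226,000 ÷ $135,600.00 = 1.6667.

1.67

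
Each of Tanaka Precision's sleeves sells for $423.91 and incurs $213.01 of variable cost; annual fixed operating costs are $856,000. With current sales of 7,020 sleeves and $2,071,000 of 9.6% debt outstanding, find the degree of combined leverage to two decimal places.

3.48

At 7,020 units, contribution = 7,020 × $210.90 = $1,480,518.00.
EBIT = $1,480,518.00 − $856,000 = $624,518.00. Interest = $198,816.00.
DOL = $1,480,518.00 ÷ $624,518.00 = 2.3707; DFL = $624,518.00 ÷ $425,702.00 = 1.4670.
DCL = DOL × DFL = 2.3707 × 1.4670 = 3.4778.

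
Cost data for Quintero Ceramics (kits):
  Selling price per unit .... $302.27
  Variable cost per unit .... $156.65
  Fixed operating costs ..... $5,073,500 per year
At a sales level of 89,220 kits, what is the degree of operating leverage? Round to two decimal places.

1.64

Contribution at this volume is 89,220 × $145.62 = $12,992,216.40.
EBIT = $12,992,216.40 − $5,073,500 = $7,918,716.40.
DOL = contribution ÷ EBIT = $12,992,216.40 ÷ $7,918,716.40 = 1.6407.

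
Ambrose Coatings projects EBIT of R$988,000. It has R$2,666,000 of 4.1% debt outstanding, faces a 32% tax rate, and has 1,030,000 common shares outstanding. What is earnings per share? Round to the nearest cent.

Interest = R$109,306.00, so EBT = R$988,000 − R$109,306.00 = R$878,694.00.
After tax at 32%: net income = R$878,694.00 × 0.68 = R$597,511.92.
Per share: R$597,511.92 / 1,030,000 shares = R$0.58.

R$0.58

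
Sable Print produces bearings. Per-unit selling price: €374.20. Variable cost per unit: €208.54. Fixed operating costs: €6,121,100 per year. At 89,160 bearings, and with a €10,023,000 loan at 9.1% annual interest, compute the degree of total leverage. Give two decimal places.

1.91

Contribution at this volume is 89,160 × €165.66 = €14,770,245.60.
Operating income = contribution − fixed costs = €14,770,245.60 − €6,121,100 = €8,649,145.60. Interest = €912,093.00, so EBIT − I = €7,737,052.60.
DCL = contribution ÷ (EBIT − I) = €14,770,245.60 ÷ €7,737,052.60 = 1.9090.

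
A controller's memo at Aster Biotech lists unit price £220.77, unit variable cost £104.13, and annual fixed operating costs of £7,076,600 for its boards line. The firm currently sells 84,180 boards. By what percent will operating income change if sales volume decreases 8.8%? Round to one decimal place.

At 84,180 units, contribution = 84,180 × £116.64 = £9,818,755.20.
Operating income = contribution − fixed costs = £9,818,755.20 − £7,076,600 = £2,742,155.20.
DOL = contribution ÷ EBIT = £9,818,755.20 ÷ £2,742,155.20 = 3.5807.
So EBIT moves 3.5807 × (-8.8%) = -31.5%.

-31.5%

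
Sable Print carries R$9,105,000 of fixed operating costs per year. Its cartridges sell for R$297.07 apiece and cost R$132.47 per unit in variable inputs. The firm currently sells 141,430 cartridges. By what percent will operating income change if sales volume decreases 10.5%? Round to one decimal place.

-17.2%

Total contribution margin = 141,430 × R$164.60 = R$23,279,378.00.
EBIT = R$23,279,378.00 − R$9,105,000 = R$14,174,378.00.
Degree of operating leverage = R$23,279,378.00 / R$14,174,378.00 = 1.6424.
Operating income changes by 1.6424 × -10.5% = -17.2%.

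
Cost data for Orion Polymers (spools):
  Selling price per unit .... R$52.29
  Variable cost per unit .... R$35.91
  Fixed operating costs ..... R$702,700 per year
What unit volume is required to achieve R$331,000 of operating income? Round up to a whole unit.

63,108 spools

Contribution margin per unit = R$52.29 − R$35.91 = R$16.38.
Required volume = (fixed costs + target profit) ÷ CM = (R$702,700 + R$331,000) ÷ R$16.38 = 63,107.45, so 63,108 spools.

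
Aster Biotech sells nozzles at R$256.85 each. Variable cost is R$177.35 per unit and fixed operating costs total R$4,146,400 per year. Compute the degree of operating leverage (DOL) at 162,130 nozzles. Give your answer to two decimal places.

At 162,130 units, contribution = 162,130 × R$79.50 = R$12,889,335.00.
Subtracting fixed costs: EBIT = R$12,889,335.00 − R$4,146,400 = R$8,742,935.00.
Degree of operating leverage = R$12,889,335.00 / R$8,742,935.00 = 1.4743.

1.47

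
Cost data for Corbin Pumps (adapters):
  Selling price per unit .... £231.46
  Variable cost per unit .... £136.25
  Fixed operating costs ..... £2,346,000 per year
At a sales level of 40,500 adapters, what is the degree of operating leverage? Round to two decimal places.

2.55

Total contribution margin = 40,500 × £95.21 = £3,856,005.00.
Subtracting fixed costs: EBIT = £3,856,005.00 − £2,346,000 = £1,510,005.00.
Degree of operating leverage = £3,856,005.00 / £1,510,005.00 = 2.5536.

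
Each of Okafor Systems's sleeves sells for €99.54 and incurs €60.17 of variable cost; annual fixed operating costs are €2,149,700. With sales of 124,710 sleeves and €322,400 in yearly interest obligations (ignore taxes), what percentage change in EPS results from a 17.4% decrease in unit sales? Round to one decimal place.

-35.0%

At 124,710 units, contribution = 124,710 × €39.37 = €4,909,832.70.
EBIT = €4,909,832.70 − €2,149,700 = €2,760,132.70.
After interest of €322,400.00, pre-tax earnings = €2,437,732.70.
DCL = total CM / (EBIT − I) = €4,909,832.70 / €2,437,732.70 = 2.0141.
%ΔEPS = DCL × %ΔSales = 2.0141 × -17.4% = -35.0%.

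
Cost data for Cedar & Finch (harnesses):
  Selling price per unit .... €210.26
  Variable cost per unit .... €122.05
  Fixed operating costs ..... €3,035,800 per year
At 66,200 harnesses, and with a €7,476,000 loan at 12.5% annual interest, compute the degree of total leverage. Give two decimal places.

3.12

Total contribution margin = 66,200 × €88.21 = €5,839,502.00.
Subtracting fixed costs: EBIT = €5,839,502.00 − €3,035,800 = €2,803,702.00. Interest = €934,500.00.
DOL = €5,839,502.00 ÷ €2,803,702.00 = 2.0828; DFL = €2,803,702.00 ÷ €1,869,202.00 = 1.4999.
DCL = DOL × DFL = 2.0828 × 1.4999 = 3.1240.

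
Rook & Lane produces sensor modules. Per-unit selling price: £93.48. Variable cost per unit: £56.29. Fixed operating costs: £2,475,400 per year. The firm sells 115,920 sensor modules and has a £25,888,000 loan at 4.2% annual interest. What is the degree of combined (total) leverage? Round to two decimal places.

Total contribution margin = 115,920 × £37.19 = £4,311,064.80.
Subtracting fixed costs: EBIT = £4,311,064.80 − £2,475,400 = £1,835,664.80. Interest = £1,087,296.00.
DOL = £4,311,064.80 ÷ £1,835,664.80 = 2.3485; DFL = £1,835,664.80 ÷ £748,368.80 = 2.4529.
Combined leverage = 2.3485 × 2.4529 = 5.7606.

5.76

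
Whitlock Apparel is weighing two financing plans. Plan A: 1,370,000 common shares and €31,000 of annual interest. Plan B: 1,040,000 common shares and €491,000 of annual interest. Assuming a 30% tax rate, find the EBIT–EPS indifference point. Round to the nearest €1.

At indifference, (EBIT − 31,000)(1 − t)/1,370,000 = (EBIT − 491,000)(1 − t)/1,040,000.
The (1 − t) factor cancels: (EBIT − 31,000) × 1,040,000 = (EBIT − 491,000) × 1,370,000.
EBIT × (1,370,000 − 1,040,000) = 491,000 × 1,370,000 − 31,000 × 1,040,000 = 640,430,000,000, so EBIT = 640,430,000,000 ÷ 330,000 = 1,940,696.97.

€1,940,697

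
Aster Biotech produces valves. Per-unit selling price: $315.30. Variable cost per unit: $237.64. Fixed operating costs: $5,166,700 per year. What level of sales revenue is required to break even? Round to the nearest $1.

CM per unit = $315.30 − $237.64 = $77.66; CM ratio = $77.66 / $315.30 = 0.2463.
Break-even revenue = fixed costs × price ÷ CM = $5,166,700 × $315.30 ÷ $77.66 = $20,976,829.

$20,976,829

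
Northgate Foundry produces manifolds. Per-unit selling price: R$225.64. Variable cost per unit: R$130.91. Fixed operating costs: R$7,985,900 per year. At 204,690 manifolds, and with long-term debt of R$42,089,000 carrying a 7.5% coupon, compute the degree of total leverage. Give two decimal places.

2.35

At 204,690 units, contribution = 204,690 × R$94.73 = R$19,390,283.70.
Operating income = contribution − fixed costs = R$19,390,283.70 − R$7,985,900 = R$11,404,383.70. Interest = R$3,156,675.00, so EBIT − I = R$8,247,708.70.
DCL = contribution ÷ (EBIT − I) = R$19,390,283.70 ÷ R$8,247,708.70 = 2.3510.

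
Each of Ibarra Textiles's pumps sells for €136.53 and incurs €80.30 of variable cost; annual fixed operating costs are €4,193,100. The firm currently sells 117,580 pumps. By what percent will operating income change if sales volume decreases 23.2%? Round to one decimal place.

Contribution at this volume is 117,580 × €56.23 = €6,611,523.40.
Subtracting fixed costs: EBIT = €6,611,523.40 − €4,193,100 = €2,418,423.40.
So DOL = total CM / EBIT = €6,611,523.40 / €2,418,423.40 = 2.7338.
%ΔEBIT = DOL × %ΔSales = 2.7338 × -23.2% = -63.4%.

-63.4%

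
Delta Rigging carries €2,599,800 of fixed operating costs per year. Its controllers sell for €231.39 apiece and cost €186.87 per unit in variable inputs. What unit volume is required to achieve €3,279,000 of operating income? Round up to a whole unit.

Each unit contributes €231.39 − €186.87 = €44.52.
Required volume = (fixed costs + target profit) ÷ CM = (€2,599,800 + €3,279,000) ÷ €44.52 = 132,048.52, so 132,049 controllers.

132,049 controllers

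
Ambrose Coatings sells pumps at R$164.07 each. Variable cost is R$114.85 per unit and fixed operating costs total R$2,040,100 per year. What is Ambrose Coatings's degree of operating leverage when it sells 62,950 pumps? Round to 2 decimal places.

At 62,950 units, contribution = 62,950 × R$49.22 = R$3,098,399.00.
Operating income = contribution − fixed costs = R$3,098,399.00 − R$2,040,100 = R$1,058,299.00.
DOL = contribution ÷ EBIT = R$3,098,399.00 ÷ R$1,058,299.00 = 2.9277.

2.93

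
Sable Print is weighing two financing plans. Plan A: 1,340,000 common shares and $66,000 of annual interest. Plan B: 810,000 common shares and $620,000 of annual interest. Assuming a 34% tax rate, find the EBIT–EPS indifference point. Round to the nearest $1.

$1,466,679

At indifference, (EBIT − 66,000)(1 − t)/1,340,000 = (EBIT − 620,000)(1 − t)/810,000.
Cancelling (1 − t) and cross-multiplying: 810,000·(EBIT − 66,000) = 1,340,000·(EBIT − 620,000).
Solving, EBIT = (620,000·1,340,000 − 66,000·810,000) / (1,340,000 − 810,000) = 777,340,000,000 / 530,000 = 1,466,679.25.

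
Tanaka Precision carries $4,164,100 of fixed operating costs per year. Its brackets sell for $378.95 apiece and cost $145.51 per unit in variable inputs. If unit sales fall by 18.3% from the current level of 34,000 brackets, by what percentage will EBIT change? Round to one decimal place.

-38.5%

At 34,000 units, contribution = 34,000 × $233.44 = $7,936,960.00.
Operating income = contribution − fixed costs = $7,936,960.00 − $4,164,100 = $3,772,860.00.
DOL = contribution ÷ EBIT = $7,936,960.00 ÷ $3,772,860.00 = 2.1037.
%ΔEBIT = DOL × %ΔSales = 2.1037 × -18.3% = -38.5%.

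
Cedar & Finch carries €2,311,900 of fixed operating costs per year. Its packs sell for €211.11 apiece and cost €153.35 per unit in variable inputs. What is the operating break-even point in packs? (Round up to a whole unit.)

40,026 packs

Each unit contributes €211.11 − €153.35 = €57.76.
Break-even volume = fixed costs ÷ CM per unit = €2,311,900 ÷ €57.76 = 40,025.97, so 40,026 packs.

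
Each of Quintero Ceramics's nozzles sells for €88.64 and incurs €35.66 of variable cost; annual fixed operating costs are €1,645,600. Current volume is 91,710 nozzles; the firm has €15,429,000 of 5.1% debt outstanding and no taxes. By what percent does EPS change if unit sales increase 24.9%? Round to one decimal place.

At 91,710 units, contribution = 91,710 × €52.98 = €4,858,795.80.
Subtracting fixed costs: EBIT = €4,858,795.80 − €1,645,600 = €3,213,195.80.
Interest = €786,879.00, so EBIT − I = €2,426,316.80.
DCL = total CM / (EBIT − I) = €4,858,795.80 / €2,426,316.80 = 2.0025.
EPS therefore changes by 2.0025 × (+24.9%) = +49.9%.

+49.9%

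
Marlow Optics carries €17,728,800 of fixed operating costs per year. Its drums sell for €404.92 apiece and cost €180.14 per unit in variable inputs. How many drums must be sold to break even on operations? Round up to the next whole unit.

Contribution margin per unit = €404.92 − €180.14 = €224.78.
Break-even Q = €17,728,800 / €224.78 = 78,871.79 → 78,872 drums.

78,872 drums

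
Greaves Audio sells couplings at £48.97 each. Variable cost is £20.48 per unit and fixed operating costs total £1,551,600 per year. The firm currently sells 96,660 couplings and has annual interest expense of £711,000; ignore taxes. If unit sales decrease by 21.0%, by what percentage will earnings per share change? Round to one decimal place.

-117.7%

Total contribution margin = 96,660 × £28.49 = £2,753,843.40.
Subtracting fixed costs: EBIT = £2,753,843.40 − £1,551,600 = £1,202,243.40.
After interest of £711,000.00, pre-tax earnings = £491,243.40.
DCL = total CM / (EBIT − I) = £2,753,843.40 / £491,243.40 = 5.6059.
%ΔEPS = DCL × %ΔSales = 5.6059 × -21.0% = -117.7%.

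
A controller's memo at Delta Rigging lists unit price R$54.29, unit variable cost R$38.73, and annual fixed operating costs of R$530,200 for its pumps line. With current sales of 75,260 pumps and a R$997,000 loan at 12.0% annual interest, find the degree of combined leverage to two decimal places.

2.25

Contribution at this volume is 75,260 × R$15.56 = R$1,171,045.60.
Subtracting fixed costs: EBIT = R$1,171,045.60 − R$530,200 = R$640,845.60. Interest = R$119,640.00.
DOL = R$1,171,045.60 ÷ R$640,845.60 = 1.8273; DFL = R$640,845.60 ÷ R$521,205.60 = 1.2295.
DCL = DOL × DFL = 1.8273 × 1.2295 = 2.2467.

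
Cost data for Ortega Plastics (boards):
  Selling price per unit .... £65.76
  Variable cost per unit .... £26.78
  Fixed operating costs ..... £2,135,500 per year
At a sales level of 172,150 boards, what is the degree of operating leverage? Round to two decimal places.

Total contribution margin = 172,150 × £38.98 = £6,710,407.00.
Subtracting fixed costs: EBIT = £6,710,407.00 − £2,135,500 = £4,574,907.00.
So DOL = total CM / EBIT = £6,710,407.00 / £4,574,907.00 = 1.4668.

1.47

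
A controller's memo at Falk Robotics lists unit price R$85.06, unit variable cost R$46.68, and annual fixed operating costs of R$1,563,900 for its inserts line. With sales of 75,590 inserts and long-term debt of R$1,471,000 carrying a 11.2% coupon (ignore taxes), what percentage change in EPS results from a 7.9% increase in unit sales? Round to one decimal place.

Total contribution margin = 75,590 × R$38.38 = R$2,901,144.20.
EBIT = R$2,901,144.20 − R$1,563,900 = R$1,337,244.20.
Interest = R$164,752.00, so EBIT − I = R$1,172,492.20.
DCL = total CM / (EBIT − I) = R$2,901,144.20 / R$1,172,492.20 = 2.4743.
%ΔEPS = DCL × %ΔSales = 2.4743 × +7.9% = +19.5%.

+19.5%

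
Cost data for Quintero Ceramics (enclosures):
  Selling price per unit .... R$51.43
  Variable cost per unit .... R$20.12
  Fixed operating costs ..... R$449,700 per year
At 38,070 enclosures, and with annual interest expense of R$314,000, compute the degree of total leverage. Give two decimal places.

2.78

Contribution at this volume is 38,070 × R$31.31 = R$1,191,971.70.
EBIT = R$1,191,971.70 − R$449,700 = R$742,271.70. Interest = R$314,000.00.
DOL = R$1,191,971.70 ÷ R$742,271.70 = 1.6058; DFL = R$742,271.70 ÷ R$428,271.70 = 1.7332.
Combined leverage = 1.6058 × 1.7332 = 2.7832.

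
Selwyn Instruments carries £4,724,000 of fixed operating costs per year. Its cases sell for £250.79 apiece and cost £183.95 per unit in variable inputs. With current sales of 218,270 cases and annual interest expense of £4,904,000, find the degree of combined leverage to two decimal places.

2.94

Total contribution margin = 218,270 × £66.84 = £14,589,166.80.
Operating income = contribution − fixed costs = £14,589,166.80 − £4,724,000 = £9,865,166.80. Interest = £4,904,000.00.
DOL = £14,589,166.80 ÷ £9,865,166.80 = 1.4789; DFL = £9,865,166.80 ÷ £4,961,166.80 = 1.9885.
Combined leverage = 1.4789 × 1.9885 = 2.9408.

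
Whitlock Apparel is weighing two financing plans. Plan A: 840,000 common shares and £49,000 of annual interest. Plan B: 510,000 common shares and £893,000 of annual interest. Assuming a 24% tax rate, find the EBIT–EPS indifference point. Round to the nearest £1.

Set EPS_A = EPS_B: (EBIT − £49,000)(1 − 0.24) ÷ 840,000 = (EBIT − £893,000)(1 − 0.24) ÷ 510,000.
The (1 − t) factor cancels: (EBIT − 49,000) × 510,000 = (EBIT − 893,000) × 840,000.
Solving, EBIT = (893,000·840,000 − 49,000·510,000) / (840,000 − 510,000) = 725,130,000,000 / 330,000 = 2,197,363.64.

£2,197,364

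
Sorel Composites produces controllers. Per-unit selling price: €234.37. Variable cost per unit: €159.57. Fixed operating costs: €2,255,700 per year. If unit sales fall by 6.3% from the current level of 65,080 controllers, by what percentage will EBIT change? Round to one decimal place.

At 65,080 units, contribution = 65,080 × €74.80 = €4,867,984.00.
Operating income = contribution − fixed costs = €4,867,984.00 − €2,255,700 = €2,612,284.00.
Degree of operating leverage = €4,867,984.00 / €2,612,284.00 = 1.8635.
Operating income changes by 1.8635 × -6.3% = -11.7%.

-11.7%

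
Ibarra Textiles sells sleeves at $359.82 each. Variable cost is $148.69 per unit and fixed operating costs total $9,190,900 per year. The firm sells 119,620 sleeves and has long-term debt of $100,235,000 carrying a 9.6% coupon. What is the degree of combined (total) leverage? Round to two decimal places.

3.92

Total contribution margin = 119,620 × $211.13 = $25,255,370.60.
Operating income = contribution − fixed costs = $25,255,370.60 − $9,190,900 = $16,064,470.60. Interest = $9,622,560.00, so EBIT − I = $6,441,910.60.
Degree of total leverage = total CM / (EBIT − interest) = $25,255,370.60 / $6,441,910.60 = 3.9205.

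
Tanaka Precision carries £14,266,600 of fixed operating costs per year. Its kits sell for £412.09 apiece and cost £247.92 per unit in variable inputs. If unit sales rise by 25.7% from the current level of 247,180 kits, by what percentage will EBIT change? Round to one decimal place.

Contribution at this volume is 247,180 × £164.17 = £40,579,540.60.
Subtracting fixed costs: EBIT = £40,579,540.60 − £14,266,600 = £26,312,940.60.
So DOL = total CM / EBIT = £40,579,540.60 / £26,312,940.60 = 1.5422.
So EBIT moves 1.5422 × (+25.7%) = +39.6%.

+39.6%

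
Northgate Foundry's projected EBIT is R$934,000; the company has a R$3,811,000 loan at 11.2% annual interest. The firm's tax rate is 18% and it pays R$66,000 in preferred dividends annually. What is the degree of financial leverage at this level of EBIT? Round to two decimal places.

Annual interest charges come to R$426,832.00.
Pre-tax preferred-dividend burden = R$66,000 ÷ (1 − 0.18) = R$80,487.80.
DFL = EBIT ÷ [EBIT − I − D_p/(1−t)] = R$934,000 ÷ [R$934,000 − R$426,832.00 − R$80,487.80] = R$934,000 ÷ R$426,680.20 = 2.1890.

2.19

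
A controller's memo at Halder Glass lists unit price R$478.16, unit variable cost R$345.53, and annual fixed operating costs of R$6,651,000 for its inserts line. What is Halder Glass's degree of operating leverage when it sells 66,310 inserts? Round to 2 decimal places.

Contribution at this volume is 66,310 × R$132.63 = R$8,794,695.30.
Operating income = contribution − fixed costs = R$8,794,695.30 − R$6,651,000 = R$2,143,695.30.
So DOL = total CM / EBIT = R$8,794,695.30 / R$2,143,695.30 = 4.1026.

4.10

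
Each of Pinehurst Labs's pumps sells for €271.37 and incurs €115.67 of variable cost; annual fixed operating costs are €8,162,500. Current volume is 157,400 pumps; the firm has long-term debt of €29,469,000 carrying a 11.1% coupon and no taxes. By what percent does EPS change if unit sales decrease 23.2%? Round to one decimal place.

Total contribution margin = 157,400 × €155.70 = €24,507,180.00.
Subtracting fixed costs: EBIT = €24,507,180.00 − €8,162,500 = €16,344,680.00.
Interest = €3,271,059.00, so EBIT − I = €13,073,621.00.
Degree of combined leverage = contribution ÷ (EBIT − I) = €24,507,180.00 ÷ €13,073,621.00 = 1.8746.
EPS therefore changes by 1.8746 × (-23.2%) = -43.5%.

-43.5%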